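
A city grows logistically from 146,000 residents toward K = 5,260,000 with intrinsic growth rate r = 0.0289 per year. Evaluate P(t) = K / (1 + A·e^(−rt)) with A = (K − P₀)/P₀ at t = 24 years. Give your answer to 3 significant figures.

≈ 284,000 residents

A = (5260000 − 146000)/146000 = 35.0274
P(24) = 5260000 / (1 + 35.0274·e^(−0.0289·24)) = 5260000 / (1 + 35.0274·0.499774)
= 5260000 / 18.50577 ≈ 284235.68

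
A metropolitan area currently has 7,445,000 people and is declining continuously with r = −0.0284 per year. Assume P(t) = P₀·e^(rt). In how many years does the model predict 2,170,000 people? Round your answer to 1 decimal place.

t ≈ 43.4 years

2170000 = 7445000 · e^(-0.0284·t)
t = ln(2170000/7445000) / -0.0284 = ln(0.29147) / -0.0284 = -1.23282 / -0.0284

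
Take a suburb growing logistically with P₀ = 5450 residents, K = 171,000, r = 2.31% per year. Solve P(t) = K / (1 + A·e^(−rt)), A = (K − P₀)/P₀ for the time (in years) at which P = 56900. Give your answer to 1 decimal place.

t ≈ 117.7 years

A = (171000 − 5450)/5450 = 30.37615
56900 = 171000/(1 + 30.37615·e^(−0.0231t)) → 1 + 30.37615·e^(−0.0231t) = 3.00527
e^(−0.0231t) = 0.066015 → t = ln(15.14814)/0.0231 = 2.71788/0.0231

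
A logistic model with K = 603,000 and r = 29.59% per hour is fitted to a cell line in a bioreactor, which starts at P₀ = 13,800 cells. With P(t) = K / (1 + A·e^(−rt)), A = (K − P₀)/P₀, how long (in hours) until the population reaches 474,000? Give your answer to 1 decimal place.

A = (603000 − 13800)/13800 = 42.69565
474000 = 603000/(1 + 42.69565·e^(−0.2959t)) → 1 + 42.69565·e^(−0.2959t) = 1.27215
e^(−0.2959t) = 0.006374 → t = ln(156.8817)/0.2959 = 5.05549/0.2959

t ≈ 17.1 hours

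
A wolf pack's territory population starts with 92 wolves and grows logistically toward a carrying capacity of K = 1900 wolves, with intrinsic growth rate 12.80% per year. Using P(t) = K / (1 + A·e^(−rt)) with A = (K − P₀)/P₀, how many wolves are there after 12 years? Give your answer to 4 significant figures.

A = (1900 − 92)/92 = 19.65217
P(12) = 1900 / (1 + 19.65217·e^(−0.128·12)) = 1900 / (1 + 19.65217·0.21524)
= 1900 / 5.22994 ≈ 363.29

≈ 363.3 wolves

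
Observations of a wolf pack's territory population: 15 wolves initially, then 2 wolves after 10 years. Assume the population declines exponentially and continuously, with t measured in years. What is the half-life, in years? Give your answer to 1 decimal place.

r = ln(2/15) / 10 = ln(0.13333) / 10 ≈ -0.20149 per year
half-life = ln 2 / |r| = 0.69315 / 0.20149

half-life ≈ 3.4 years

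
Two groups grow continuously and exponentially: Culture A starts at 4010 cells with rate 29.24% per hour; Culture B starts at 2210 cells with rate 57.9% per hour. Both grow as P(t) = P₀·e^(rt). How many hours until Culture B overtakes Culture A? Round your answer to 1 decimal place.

4010·e^(0.2924t) = 2210·e^(0.579t)
4010/2210 = e^((0.579 − 0.2924)t) → ln(1.81448) = 0.2866·t
t = 0.5958 / 0.2866

t ≈ 2.1 hours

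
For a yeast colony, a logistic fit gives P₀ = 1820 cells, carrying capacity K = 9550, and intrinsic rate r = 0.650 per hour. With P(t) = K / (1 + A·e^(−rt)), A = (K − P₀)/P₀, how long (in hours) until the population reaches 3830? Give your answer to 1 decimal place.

A = (9550 − 1820)/1820 = 4.24725
3830 = 9550/(1 + 4.24725·e^(−0.65t)) → 1 + 4.24725·e^(−0.65t) = 2.49347
e^(−0.65t) = 0.351633 → t = ln(2.84388)/0.65 = 1.04517/0.65

t ≈ 1.6 hours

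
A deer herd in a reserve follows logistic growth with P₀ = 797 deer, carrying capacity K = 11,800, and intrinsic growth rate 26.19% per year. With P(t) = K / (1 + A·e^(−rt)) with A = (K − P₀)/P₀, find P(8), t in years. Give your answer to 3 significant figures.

≈ 4,370 deer

A = (11800 − 797)/797 = 13.80552
P(8) = 11800 / (1 + 13.80552·e^(−0.2619·8)) = 11800 / (1 + 13.80552·0.123046)
= 11800 / 2.69871 ≈ 4372.46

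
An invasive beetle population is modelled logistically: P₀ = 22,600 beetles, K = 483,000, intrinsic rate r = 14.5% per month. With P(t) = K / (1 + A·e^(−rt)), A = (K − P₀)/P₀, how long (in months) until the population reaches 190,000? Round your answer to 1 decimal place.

t ≈ 17.8 months

A = (483000 − 22600)/22600 = 20.37168
190000 = 483000/(1 + 20.37168·e^(−0.145t)) → 1 + 20.37168·e^(−0.145t) = 2.54211
e^(−0.145t) = 0.075698 → t = ln(13.21031)/0.145 = 2.581/0.145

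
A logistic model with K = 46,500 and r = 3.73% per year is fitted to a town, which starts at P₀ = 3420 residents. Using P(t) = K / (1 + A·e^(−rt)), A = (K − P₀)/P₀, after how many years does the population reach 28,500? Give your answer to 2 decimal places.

t ≈ 80.24 years

A = (46500 − 3420)/3420 = 12.59649
28500 = 46500/(1 + 12.59649·e^(−0.0373t)) → 1 + 12.59649·e^(−0.0373t) = 1.63158
e^(−0.0373t) = 0.050139 → t = ln(19.94444)/0.0373 = 2.99295/0.0373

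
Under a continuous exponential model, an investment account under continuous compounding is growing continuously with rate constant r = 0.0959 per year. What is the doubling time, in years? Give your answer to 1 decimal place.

doubling time ≈ 7.2 years

doubling time = ln(2) / |r| = 0.69315 / 0.0959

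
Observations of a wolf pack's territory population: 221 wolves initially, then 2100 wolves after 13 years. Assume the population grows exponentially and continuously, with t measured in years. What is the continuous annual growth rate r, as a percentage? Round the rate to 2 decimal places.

2100 = 221 · e^(r·13)
e^(13r) = 2100/221 = 9.50226
r = ln(9.50226) / 13 = 2.25153 / 13

r ≈ 17.32% per year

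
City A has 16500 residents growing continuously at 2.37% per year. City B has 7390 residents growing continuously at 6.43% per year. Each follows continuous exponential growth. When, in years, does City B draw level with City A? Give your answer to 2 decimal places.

16500·e^(0.0237t) = 7390·e^(0.0643t)
16500/7390 = e^((0.0643 − 0.0237)t) → ln(2.23275) = 0.0406·t
t = 0.80323 / 0.0406

t ≈ 19.78 years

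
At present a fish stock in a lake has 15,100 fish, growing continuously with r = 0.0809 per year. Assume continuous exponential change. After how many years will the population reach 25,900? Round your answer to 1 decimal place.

t ≈ 6.7 years

25900 = 15100 · e^(0.0809·t)
t = ln(25900/15100) / 0.0809 = ln(1.71523) / 0.0809 = 0.53955 / 0.0809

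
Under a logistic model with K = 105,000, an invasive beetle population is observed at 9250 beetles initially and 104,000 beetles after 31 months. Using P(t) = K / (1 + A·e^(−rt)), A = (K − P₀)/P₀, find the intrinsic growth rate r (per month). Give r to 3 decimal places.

r ≈ 0.225 per month

A = (105000 − 9250)/9250 = 10.35135
104000 = 105000/(1 + 10.35135·e^(−r·31)) → e^(−31r) = (1.00962 − 1)/10.35135 = 0.000929
r = −ln(0.000929)/31 = 6.98151/31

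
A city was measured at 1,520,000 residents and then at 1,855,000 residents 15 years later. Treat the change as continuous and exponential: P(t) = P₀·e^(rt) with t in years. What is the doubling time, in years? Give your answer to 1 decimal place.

r = ln(1855000/1520000) / 15 = ln(1.22039) / 15 ≈ 0.013278 per year
doubling time = ln 2 / |r| = 0.69315 / 0.013278

doubling time ≈ 52.2 years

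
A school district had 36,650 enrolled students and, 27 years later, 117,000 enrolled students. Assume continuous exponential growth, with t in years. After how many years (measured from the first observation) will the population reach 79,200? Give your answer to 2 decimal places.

t ≈ 17.92 years

r = ln(117000/36650) / 27 ≈ 0.042991 per year
t = ln(79200/36650) / r = 0.77056 / 0.042991 ≈ 17.924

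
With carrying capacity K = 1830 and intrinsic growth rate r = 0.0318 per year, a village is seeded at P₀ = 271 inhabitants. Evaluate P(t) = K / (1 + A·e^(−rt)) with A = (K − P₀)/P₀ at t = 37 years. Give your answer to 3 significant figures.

≈ 660 inhabitants

A = (1830 − 271)/271 = 5.75277
P(37) = 1830 / (1 + 5.75277·e^(−0.0318·37)) = 1830 / (1 + 5.75277·0.308325)
= 1830 / 2.77372 ≈ 659.76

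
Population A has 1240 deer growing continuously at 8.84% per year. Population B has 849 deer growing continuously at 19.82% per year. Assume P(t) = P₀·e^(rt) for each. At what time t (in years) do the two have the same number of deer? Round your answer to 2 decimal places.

1240·e^(0.0884t) = 849·e^(0.1982t)
1240/849 = e^((0.1982 − 0.0884)t) → ln(1.46054) = 0.1098·t
t = 0.37881 / 0.1098

t ≈ 3.45 years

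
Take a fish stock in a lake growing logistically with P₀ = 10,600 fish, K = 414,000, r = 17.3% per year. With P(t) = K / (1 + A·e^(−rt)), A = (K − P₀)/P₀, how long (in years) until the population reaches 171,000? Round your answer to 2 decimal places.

A = (414000 − 10600)/10600 = 38.0566
171000 = 414000/(1 + 38.0566·e^(−0.173t)) → 1 + 38.0566·e^(−0.173t) = 2.42105
e^(−0.173t) = 0.037341 → t = ln(26.78057)/0.173 = 3.28768/0.173

t ≈ 19.00 years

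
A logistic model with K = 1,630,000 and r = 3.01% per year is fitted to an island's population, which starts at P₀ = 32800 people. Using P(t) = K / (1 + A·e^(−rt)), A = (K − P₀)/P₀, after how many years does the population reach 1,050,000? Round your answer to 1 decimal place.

t ≈ 148.8 years

A = (1630000 − 32800)/32800 = 48.69512
1050000 = 1630000/(1 + 48.69512·e^(−0.0301t)) → 1 + 48.69512·e^(−0.0301t) = 1.55238
e^(−0.0301t) = 0.011344 → t = ln(88.15496)/0.0301 = 4.4791/0.0301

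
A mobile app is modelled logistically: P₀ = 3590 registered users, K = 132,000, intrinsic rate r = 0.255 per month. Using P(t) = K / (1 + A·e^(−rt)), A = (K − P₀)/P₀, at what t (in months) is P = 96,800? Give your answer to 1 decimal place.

A = (132000 − 3590)/3590 = 35.7688
96800 = 132000/(1 + 35.7688·e^(−0.255t)) → 1 + 35.7688·e^(−0.255t) = 1.36364
e^(−0.255t) = 0.010166 → t = ln(98.36421)/0.255 = 4.58868/0.255

t ≈ 18.0 months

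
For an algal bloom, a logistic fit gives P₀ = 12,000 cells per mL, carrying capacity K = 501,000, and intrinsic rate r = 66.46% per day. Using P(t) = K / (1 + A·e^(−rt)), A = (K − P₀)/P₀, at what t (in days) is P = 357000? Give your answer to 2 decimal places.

A = (501000 − 12000)/12000 = 40.75
357000 = 501000/(1 + 40.75·e^(−0.6646t)) → 1 + 40.75·e^(−0.6646t) = 1.40336
e^(−0.6646t) = 0.009898 → t = ln(101.02604)/0.6646 = 4.61538/0.6646

t ≈ 6.94 days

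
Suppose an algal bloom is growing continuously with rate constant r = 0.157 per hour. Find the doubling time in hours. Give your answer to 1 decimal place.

doubling time ≈ 4.4 hours

doubling time = ln(2) / |r| = 0.69315 / 0.157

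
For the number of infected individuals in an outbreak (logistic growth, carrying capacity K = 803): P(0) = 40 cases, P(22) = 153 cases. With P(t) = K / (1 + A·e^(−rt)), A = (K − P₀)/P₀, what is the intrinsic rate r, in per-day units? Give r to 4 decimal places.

A = (803 − 40)/40 = 19.075
153 = 803/(1 + 19.075·e^(−r·22)) → e^(−22r) = (5.24837 − 1)/19.075 = 0.222719
r = −ln(0.222719)/22 = 1.50184/22

r ≈ 0.0683 per day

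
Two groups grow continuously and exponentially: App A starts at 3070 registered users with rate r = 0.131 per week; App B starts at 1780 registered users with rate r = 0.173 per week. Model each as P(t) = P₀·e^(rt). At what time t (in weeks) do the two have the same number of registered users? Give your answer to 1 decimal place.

3070·e^(0.131t) = 1780·e^(0.173t)
3070/1780 = e^((0.173 − 0.131)t) → ln(1.72472) = 0.042·t
t = 0.54506 / 0.042

t ≈ 13.0 weeks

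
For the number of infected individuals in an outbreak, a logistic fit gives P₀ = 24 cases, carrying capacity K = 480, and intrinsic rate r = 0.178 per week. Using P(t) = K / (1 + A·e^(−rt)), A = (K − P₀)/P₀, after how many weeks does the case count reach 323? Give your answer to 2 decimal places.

A = (480 − 24)/24 = 19
323 = 480/(1 + 19·e^(−0.178t)) → 1 + 19·e^(−0.178t) = 1.48607
e^(−0.178t) = 0.025583 → t = ln(39.08917)/0.178 = 3.66585/0.178

t ≈ 20.59 weeks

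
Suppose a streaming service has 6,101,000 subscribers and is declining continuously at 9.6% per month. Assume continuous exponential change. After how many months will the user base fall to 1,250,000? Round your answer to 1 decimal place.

t ≈ 16.5 months

1250000 = 6101000 · e^(-0.096·t)
t = ln(1250000/6101000) / -0.096 = ln(0.20488) / -0.096 = -1.58531 / -0.096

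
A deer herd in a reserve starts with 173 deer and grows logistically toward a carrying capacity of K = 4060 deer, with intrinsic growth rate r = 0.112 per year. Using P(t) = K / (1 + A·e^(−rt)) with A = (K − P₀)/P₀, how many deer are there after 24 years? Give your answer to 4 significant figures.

≈ 1,606 deer

A = (4060 − 173)/173 = 22.46821
P(24) = 4060 / (1 + 22.46821·e^(−0.112·24)) = 4060 / (1 + 22.46821·0.068017)
= 4060 / 2.52822 ≈ 1605.88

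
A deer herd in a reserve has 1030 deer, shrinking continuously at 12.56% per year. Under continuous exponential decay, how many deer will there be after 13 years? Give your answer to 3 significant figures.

P(13) = 1030 · e^(-0.1256·13) = 1030 · e^(-1.6328)
= 1030 · 0.19538 ≈ 201.24

≈ 201 deer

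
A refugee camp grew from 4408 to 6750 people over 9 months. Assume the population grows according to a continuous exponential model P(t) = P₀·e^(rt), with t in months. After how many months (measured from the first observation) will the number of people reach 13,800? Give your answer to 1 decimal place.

r = ln(6750/4408) / 9 ≈ 0.047347 per month
t = ln(13800/4408) / r = 1.14125 / 0.047347 ≈ 24.104

t ≈ 24.1 months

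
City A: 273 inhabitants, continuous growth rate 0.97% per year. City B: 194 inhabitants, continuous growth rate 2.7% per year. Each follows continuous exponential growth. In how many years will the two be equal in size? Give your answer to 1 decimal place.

273·e^(0.0097t) = 194·e^(0.027t)
273/194 = e^((0.027 − 0.0097)t) → ln(1.40722) = 0.0173·t
t = 0.34161 / 0.0173

t ≈ 19.7 years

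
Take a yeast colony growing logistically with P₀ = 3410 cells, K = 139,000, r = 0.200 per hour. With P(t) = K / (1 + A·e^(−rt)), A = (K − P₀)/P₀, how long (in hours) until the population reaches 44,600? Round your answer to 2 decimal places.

A = (139000 − 3410)/3410 = 39.76246
44600 = 139000/(1 + 39.76246·e^(−0.2t)) → 1 + 39.76246·e^(−0.2t) = 3.11659
e^(−0.2t) = 0.053231 → t = ln(18.78608)/0.2 = 2.93312/0.2

t ≈ 14.67 hours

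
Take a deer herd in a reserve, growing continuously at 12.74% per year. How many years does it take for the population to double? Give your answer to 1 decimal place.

doubling time = ln(2) / |r| = 0.69315 / 0.1274

doubling time ≈ 5.4 years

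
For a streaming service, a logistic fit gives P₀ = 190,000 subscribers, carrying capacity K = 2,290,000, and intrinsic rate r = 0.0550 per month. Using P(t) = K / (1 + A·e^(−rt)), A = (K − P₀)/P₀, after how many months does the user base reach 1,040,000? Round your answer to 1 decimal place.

A = (2290000 − 190000)/190000 = 11.05263
1040000 = 2290000/(1 + 11.05263·e^(−0.055t)) → 1 + 11.05263·e^(−0.055t) = 2.20192
e^(−0.055t) = 0.108745 → t = ln(9.19579)/0.055 = 2.21875/0.055

t ≈ 40.3 months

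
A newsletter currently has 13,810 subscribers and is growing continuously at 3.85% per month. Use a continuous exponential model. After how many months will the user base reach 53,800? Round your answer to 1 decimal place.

t ≈ 35.3 months

53800 = 13810 · e^(0.0385·t)
t = ln(53800/13810) / 0.0385 = ln(3.89573) / 0.0385 = 1.35988 / 0.0385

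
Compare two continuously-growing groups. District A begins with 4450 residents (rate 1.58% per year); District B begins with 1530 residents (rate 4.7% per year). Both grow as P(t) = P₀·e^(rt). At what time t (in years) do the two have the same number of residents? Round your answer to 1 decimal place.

4450·e^(0.0158t) = 1530·e^(0.047t)
4450/1530 = e^((0.047 − 0.0158)t) → ln(2.9085) = 0.0312·t
t = 1.06764 / 0.0312

t ≈ 34.2 years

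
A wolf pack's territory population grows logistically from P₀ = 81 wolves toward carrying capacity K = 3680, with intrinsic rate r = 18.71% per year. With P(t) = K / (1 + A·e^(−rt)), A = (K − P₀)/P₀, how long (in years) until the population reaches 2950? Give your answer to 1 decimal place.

t ≈ 27.7 years

A = (3680 − 81)/81 = 44.4321
2950 = 3680/(1 + 44.4321·e^(−0.1871t)) → 1 + 44.4321·e^(−0.1871t) = 1.24746
e^(−0.1871t) = 0.005569 → t = ln(179.55437)/0.1871 = 5.19048/0.1871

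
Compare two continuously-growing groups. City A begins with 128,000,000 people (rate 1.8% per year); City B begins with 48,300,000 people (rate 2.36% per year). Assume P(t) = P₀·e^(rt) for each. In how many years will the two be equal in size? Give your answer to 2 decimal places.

t ≈ 174.04 years

128000000·e^(0.018t) = 48300000·e^(0.0236t)
128000000/48300000 = e^((0.0236 − 0.018)t) → ln(2.6501) = 0.0056·t
t = 0.9746 / 0.0056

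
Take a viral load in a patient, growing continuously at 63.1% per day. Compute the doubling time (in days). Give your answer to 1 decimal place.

doubling time = ln(2) / |r| = 0.69315 / 0.631

doubling time ≈ 1.1 days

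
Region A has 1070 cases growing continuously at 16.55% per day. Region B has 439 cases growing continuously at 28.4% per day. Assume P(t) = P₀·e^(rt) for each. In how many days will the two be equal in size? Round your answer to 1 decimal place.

t ≈ 7.5 days

1070·e^(0.1655t) = 439·e^(0.284t)
1070/439 = e^((0.284 − 0.1655)t) → ln(2.43736) = 0.1185·t
t = 0.89091 / 0.1185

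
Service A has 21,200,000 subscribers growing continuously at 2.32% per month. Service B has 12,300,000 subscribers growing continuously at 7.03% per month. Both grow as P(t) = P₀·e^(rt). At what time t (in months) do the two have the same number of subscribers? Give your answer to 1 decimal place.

t ≈ 11.6 months

21200000·e^(0.0232t) = 12300000·e^(0.0703t)
21200000/12300000 = e^((0.0703 − 0.0232)t) → ln(1.72358) = 0.0471·t
t = 0.5444 / 0.0471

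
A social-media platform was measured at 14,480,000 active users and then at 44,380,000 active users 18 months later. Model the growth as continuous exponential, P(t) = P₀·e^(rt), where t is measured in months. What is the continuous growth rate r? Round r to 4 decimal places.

r ≈ 0.0622 per month

44380000 = 14480000 · e^(r·18)
e^(18r) = 44380000/14480000 = 3.06492
r = ln(3.06492) / 18 = 1.12002 / 18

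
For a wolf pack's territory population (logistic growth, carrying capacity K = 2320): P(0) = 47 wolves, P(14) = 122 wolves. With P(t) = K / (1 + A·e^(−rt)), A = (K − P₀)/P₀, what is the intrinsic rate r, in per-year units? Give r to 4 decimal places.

A = (2320 − 47)/47 = 48.3617
122 = 2320/(1 + 48.3617·e^(−r·14)) → e^(−14r) = (19.01639 − 1)/48.3617 = 0.372534
r = −ln(0.372534)/14 = 0.98743/14

r ≈ 0.0705 per year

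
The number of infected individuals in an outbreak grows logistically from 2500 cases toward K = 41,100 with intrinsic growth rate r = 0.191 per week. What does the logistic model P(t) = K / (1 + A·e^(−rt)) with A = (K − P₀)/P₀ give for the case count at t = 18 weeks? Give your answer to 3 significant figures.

A = (41100 − 2500)/2500 = 15.44
P(18) = 41100 / (1 + 15.44·e^(−0.191·18)) = 41100 / (1 + 15.44·0.032129)
= 41100 / 1.49607 ≈ 27471.98

≈ 27,500 cases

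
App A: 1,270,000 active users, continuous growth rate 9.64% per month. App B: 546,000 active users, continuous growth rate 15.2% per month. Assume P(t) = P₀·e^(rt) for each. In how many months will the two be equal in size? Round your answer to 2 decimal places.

1270000·e^(0.0964t) = 546000·e^(0.152t)
1270000/546000 = e^((0.152 − 0.0964)t) → ln(2.32601) = 0.0556·t
t = 0.84415 / 0.0556

t ≈ 15.18 months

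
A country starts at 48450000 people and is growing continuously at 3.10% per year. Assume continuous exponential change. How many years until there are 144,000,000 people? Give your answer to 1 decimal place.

144000000 = 48450000 · e^(0.031·t)
t = ln(144000000/48450000) / 0.031 = ln(2.97214) / 0.031 = 1.08928 / 0.031

t ≈ 35.1 years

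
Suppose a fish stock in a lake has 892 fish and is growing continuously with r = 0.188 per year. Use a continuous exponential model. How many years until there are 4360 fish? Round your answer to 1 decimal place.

t ≈ 8.4 years

4360 = 892 · e^(0.188·t)
t = ln(4360/892) / 0.188 = ln(4.88789) / 0.188 = 1.58676 / 0.188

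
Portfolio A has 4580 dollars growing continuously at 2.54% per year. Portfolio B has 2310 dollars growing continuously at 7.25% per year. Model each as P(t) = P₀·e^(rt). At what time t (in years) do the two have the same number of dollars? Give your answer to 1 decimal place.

4580·e^(0.0254t) = 2310·e^(0.0725t)
4580/2310 = e^((0.0725 − 0.0254)t) → ln(1.98268) = 0.0471·t
t = 0.68445 / 0.0471

t ≈ 14.5 years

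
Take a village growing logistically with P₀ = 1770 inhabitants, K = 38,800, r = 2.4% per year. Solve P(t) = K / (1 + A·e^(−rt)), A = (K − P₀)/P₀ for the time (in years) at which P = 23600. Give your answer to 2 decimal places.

A = (38800 − 1770)/1770 = 20.9209
23600 = 38800/(1 + 20.9209·e^(−0.024t)) → 1 + 20.9209·e^(−0.024t) = 1.64407
e^(−0.024t) = 0.030786 → t = ln(32.48246)/0.024 = 3.4807/0.024

t ≈ 145.03 years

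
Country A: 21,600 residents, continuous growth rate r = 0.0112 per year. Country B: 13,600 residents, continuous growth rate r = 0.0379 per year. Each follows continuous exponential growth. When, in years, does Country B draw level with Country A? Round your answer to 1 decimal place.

21600·e^(0.0112t) = 13600·e^(0.0379t)
21600/13600 = e^((0.0379 − 0.0112)t) → ln(1.58824) = 0.0267·t
t = 0.46262 / 0.0267

t ≈ 17.3 years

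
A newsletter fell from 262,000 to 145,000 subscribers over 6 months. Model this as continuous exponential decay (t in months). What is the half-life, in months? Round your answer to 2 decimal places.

r = ln(145000/262000) / 6 = ln(0.55344) / 6 ≈ -0.098602 per month
half-life = ln 2 / |r| = 0.69315 / 0.098602

half-life ≈ 7.03 months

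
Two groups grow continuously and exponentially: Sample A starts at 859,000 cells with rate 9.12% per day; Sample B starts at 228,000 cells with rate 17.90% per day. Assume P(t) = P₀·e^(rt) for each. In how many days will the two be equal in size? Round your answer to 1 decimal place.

859000·e^(0.0912t) = 228000·e^(0.179t)
859000/228000 = e^((0.179 − 0.0912)t) → ln(3.76754) = 0.0878·t
t = 1.32642 / 0.0878

t ≈ 15.1 days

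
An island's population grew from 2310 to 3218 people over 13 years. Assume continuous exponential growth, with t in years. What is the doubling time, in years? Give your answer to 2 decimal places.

doubling time ≈ 27.18 years

r = ln(3218/2310) / 13 = ln(1.39307) / 13 ≈ 0.025501 per year
doubling time = ln 2 / |r| = 0.69315 / 0.025501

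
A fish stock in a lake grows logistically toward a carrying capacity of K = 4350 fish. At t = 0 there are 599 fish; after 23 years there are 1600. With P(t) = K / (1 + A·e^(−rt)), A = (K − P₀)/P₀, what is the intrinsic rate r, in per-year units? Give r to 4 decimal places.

r ≈ 0.0562 per year

A = (4350 − 599)/599 = 6.2621
1600 = 4350/(1 + 6.2621·e^(−r·23)) → e^(−23r) = (2.71875 − 1)/6.2621 = 0.274468
r = −ln(0.274468)/23 = 1.29292/23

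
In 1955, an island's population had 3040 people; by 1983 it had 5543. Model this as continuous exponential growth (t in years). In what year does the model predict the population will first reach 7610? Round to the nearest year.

year 1998

r = ln(5543/3040) / 28 = 0.60068/28 ≈ 0.021453 per year
t = ln(7610/3040) / r = 0.91761/0.021453 ≈ 42.77 years after 1955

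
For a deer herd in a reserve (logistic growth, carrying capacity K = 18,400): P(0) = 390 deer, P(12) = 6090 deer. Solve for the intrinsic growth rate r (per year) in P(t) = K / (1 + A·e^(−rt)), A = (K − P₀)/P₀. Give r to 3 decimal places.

A = (18400 − 390)/390 = 46.17949
6090 = 18400/(1 + 46.17949·e^(−r·12)) → e^(−12r) = (3.02135 − 1)/46.17949 = 0.043772
r = −ln(0.043772)/12 = 3.12877/12

r ≈ 0.261 per year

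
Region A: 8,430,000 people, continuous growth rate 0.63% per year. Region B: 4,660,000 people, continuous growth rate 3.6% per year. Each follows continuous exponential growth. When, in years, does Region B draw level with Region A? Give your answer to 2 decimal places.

8430000·e^(0.0063t) = 4660000·e^(0.036t)
8430000/4660000 = e^((0.036 − 0.0063)t) → ln(1.80901) = 0.0297·t
t = 0.59278 / 0.0297

t ≈ 19.96 years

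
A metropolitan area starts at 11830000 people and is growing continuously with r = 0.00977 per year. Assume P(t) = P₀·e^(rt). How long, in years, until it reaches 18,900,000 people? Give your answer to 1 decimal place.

t ≈ 48.0 years

18900000 = 11830000 · e^(0.00977·t)
t = ln(18900000/11830000) / 0.00977 = ln(1.59763) / 0.00977 = 0.46852 / 0.00977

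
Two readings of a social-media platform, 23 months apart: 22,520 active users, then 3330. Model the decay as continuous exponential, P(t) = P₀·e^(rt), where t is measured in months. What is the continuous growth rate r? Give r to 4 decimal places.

r ≈ -0.0831 per month

3330 = 22520 · e^(r·23)
e^(23r) = 3330/22520 = 0.14787
r = ln(0.14787) / 23 = -1.91143 / 23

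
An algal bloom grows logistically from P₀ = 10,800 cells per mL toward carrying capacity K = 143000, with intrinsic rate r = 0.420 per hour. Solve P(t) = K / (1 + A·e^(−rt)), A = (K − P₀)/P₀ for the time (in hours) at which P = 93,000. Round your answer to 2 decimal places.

t ≈ 7.44 hours

A = (143000 − 10800)/10800 = 12.24074
93000 = 143000/(1 + 12.24074·e^(−0.42t)) → 1 + 12.24074·e^(−0.42t) = 1.53763
e^(−0.42t) = 0.043922 → t = ln(22.76778)/0.42 = 3.12535/0.42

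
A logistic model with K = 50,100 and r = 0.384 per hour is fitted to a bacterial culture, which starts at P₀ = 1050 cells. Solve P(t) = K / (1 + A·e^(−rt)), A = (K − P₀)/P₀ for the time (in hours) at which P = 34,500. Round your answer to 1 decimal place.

t ≈ 12.1 hours

A = (50100 − 1050)/1050 = 46.71429
34500 = 50100/(1 + 46.71429·e^(−0.384t)) → 1 + 46.71429·e^(−0.384t) = 1.45217
e^(−0.384t) = 0.00968 → t = ln(103.31044)/0.384 = 4.63774/0.384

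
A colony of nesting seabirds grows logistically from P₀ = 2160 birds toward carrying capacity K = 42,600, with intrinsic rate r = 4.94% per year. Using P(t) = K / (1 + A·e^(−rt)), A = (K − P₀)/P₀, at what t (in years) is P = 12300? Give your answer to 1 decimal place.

A = (42600 − 2160)/2160 = 18.72222
12300 = 42600/(1 + 18.72222·e^(−0.0494t)) → 1 + 18.72222·e^(−0.0494t) = 3.46341
e^(−0.0494t) = 0.131577 → t = ln(7.60011)/0.0494 = 2.02816/0.0494

t ≈ 41.1 years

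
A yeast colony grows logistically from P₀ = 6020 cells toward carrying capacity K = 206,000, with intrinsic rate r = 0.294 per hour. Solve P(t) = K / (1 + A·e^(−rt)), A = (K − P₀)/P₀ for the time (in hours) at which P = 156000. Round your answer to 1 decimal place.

A = (206000 − 6020)/6020 = 33.21927
156000 = 206000/(1 + 33.21927·e^(−0.294t)) → 1 + 33.21927·e^(−0.294t) = 1.32051
e^(−0.294t) = 0.009648 → t = ln(103.64412)/0.294 = 4.64096/0.294

t ≈ 15.8 hours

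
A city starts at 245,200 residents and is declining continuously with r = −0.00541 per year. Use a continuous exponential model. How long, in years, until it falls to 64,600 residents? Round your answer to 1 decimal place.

64600 = 245200 · e^(-0.00541·t)
t = ln(64600/245200) / -0.00541 = ln(0.26346) / -0.00541 = -1.33386 / -0.00541

t ≈ 246.6 years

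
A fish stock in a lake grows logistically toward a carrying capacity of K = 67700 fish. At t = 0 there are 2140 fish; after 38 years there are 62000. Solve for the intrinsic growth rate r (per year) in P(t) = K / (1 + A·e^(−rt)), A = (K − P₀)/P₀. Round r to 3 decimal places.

r ≈ 0.153 per year

A = (67700 − 2140)/2140 = 30.63551
62000 = 67700/(1 + 30.63551·e^(−r·38)) → e^(−38r) = (1.09194 − 1)/30.63551 = 0.003001
r = −ln(0.003001)/38 = 5.80883/38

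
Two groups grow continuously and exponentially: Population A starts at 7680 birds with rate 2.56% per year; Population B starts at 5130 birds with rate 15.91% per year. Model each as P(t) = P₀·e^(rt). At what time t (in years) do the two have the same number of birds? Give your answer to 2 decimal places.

t ≈ 3.02 years

7680·e^(0.0256t) = 5130·e^(0.1591t)
7680/5130 = e^((0.1591 − 0.0256)t) → ln(1.49708) = 0.1335·t
t = 0.40351 / 0.1335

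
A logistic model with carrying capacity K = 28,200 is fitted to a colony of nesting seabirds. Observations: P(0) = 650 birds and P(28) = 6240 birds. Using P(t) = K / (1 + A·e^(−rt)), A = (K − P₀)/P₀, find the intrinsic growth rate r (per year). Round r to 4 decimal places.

r ≈ 0.0889 per year

A = (28200 − 650)/650 = 42.38462
6240 = 28200/(1 + 42.38462·e^(−r·28)) → e^(−28r) = (4.51923 − 1)/42.38462 = 0.083031
r = −ln(0.083031)/28 = 2.48854/28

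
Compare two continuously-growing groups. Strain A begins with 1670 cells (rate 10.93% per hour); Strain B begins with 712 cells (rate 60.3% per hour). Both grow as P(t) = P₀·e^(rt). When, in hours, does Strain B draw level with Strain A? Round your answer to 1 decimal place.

1670·e^(0.1093t) = 712·e^(0.603t)
1670/712 = e^((0.603 − 0.1093)t) → ln(2.34551) = 0.4937·t
t = 0.8525 / 0.4937

t ≈ 1.7 hours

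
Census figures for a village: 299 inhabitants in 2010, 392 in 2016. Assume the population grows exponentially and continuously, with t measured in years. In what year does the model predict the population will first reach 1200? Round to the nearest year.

r = ln(392/299) / 6 = 0.27082/6 ≈ 0.045136 per year
t = ln(1200/299) / r = 1.38963/0.045136 ≈ 30.79 years after 2010

year 2041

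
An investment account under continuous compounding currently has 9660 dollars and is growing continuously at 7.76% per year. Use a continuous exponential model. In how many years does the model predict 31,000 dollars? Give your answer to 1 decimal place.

t ≈ 15.0 years

31000 = 9660 · e^(0.0776·t)
t = ln(31000/9660) / 0.0776 = ln(3.20911) / 0.0776 = 1.16599 / 0.0776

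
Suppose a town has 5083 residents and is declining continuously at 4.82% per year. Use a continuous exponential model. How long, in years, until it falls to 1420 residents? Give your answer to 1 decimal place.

1420 = 5083 · e^(-0.0482·t)
t = ln(1420/5083) / -0.0482 = ln(0.27936) / -0.0482 = -1.27524 / -0.0482

t ≈ 26.5 years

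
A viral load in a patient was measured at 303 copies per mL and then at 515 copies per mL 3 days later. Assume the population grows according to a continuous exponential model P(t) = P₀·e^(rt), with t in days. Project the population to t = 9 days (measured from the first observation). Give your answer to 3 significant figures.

r = ln(515/303) / 3 ≈ 0.176811 per day
P(9) = 303 · e^(0.176811·9) = 303 · 4.91014 ≈ 1487.77

≈ 1,490 copies per mL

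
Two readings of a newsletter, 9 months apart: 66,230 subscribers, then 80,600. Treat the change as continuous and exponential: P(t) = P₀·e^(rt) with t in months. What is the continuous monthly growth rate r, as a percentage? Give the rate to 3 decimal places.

80600 = 66230 · e^(r·9)
e^(9r) = 80600/66230 = 1.21697
r = ln(1.21697) / 9 = 0.19637 / 9

r ≈ 2.182% per month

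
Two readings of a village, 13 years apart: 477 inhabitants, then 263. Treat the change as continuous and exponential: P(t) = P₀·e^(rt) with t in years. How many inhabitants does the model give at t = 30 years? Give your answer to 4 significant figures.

≈ 120.7 inhabitants

r = ln(263/477) / 13 ≈ -0.045797 per year
P(30) = 477 · e^(-0.045797·30) = 477 · 0.25311 ≈ 120.74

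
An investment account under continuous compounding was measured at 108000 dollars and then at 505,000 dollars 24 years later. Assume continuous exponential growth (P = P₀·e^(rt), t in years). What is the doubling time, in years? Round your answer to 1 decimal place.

doubling time ≈ 10.8 years

r = ln(505000/108000) / 24 = ln(4.67593) / 24 ≈ 0.064268 per year
doubling time = ln 2 / |r| = 0.69315 / 0.064268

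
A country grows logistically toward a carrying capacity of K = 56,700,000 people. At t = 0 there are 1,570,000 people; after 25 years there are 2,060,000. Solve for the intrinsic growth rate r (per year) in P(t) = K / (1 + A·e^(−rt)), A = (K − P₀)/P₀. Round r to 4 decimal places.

A = (56700000 − 1570000)/1570000 = 35.11465
2060000 = 56700000/(1 + 35.11465·e^(−r·25)) → e^(−25r) = (27.52427 − 1)/35.11465 = 0.755362
r = −ln(0.755362)/25 = 0.28056/25

r ≈ 0.0112 per year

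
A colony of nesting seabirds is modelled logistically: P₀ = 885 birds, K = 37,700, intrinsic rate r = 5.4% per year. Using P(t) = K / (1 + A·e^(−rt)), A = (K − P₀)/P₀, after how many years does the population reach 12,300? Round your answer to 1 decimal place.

A = (37700 − 885)/885 = 41.59887
12300 = 37700/(1 + 41.59887·e^(−0.054t)) → 1 + 41.59887·e^(−0.054t) = 3.06504
e^(−0.054t) = 0.049642 → t = ln(20.14433)/0.054 = 3.00292/0.054

t ≈ 55.6 years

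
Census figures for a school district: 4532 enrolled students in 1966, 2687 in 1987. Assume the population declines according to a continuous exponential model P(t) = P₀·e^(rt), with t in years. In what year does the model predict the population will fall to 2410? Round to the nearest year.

r = ln(2687/4532) / 21 = -0.52274/21 ≈ -0.024892 per year
t = ln(2410/4532) / r = -0.63154/-0.024892 ≈ 25.37 years after 1966

year 1991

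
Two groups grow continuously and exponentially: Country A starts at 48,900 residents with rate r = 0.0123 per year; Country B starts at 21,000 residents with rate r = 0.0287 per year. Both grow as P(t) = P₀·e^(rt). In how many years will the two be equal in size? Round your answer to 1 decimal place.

48900·e^(0.0123t) = 21000·e^(0.0287t)
48900/21000 = e^((0.0287 − 0.0123)t) → ln(2.32857) = 0.0164·t
t = 0.84525 / 0.0164

t ≈ 51.5 years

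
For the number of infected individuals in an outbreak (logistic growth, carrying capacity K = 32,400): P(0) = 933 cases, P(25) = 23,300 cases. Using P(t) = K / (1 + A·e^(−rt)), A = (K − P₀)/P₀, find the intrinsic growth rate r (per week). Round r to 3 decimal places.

r ≈ 0.178 per week

A = (32400 − 933)/933 = 33.72669
23300 = 32400/(1 + 33.72669·e^(−r·25)) → e^(−25r) = (1.39056 − 1)/33.72669 = 0.01158
r = −ln(0.01158)/25 = 4.45847/25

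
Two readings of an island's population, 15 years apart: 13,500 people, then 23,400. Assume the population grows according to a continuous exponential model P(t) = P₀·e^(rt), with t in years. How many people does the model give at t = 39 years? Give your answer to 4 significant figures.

r = ln(23400/13500) / 15 ≈ 0.03667 per year
P(39) = 13500 · e^(0.03667·39) = 13500 · 4.1792 ≈ 56419.24

≈ 56,420 people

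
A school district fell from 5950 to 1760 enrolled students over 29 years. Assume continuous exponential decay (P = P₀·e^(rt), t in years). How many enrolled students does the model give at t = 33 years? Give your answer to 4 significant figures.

≈ 1,488 enrolled students

r = ln(1760/5950) / 29 ≈ -0.042003 per year
P(33) = 5950 · e^(-0.042003·33) = 5950 · 0.25005 ≈ 1487.81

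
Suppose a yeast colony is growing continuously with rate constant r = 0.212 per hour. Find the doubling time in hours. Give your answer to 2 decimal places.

doubling time ≈ 3.27 hours

doubling time = ln(2) / |r| = 0.69315 / 0.212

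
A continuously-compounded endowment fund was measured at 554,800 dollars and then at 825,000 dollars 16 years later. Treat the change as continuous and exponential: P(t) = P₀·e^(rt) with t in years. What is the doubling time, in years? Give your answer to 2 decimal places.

r = ln(825000/554800) / 16 = ln(1.48702) / 16 ≈ 0.024798 per year
doubling time = ln 2 / |r| = 0.69315 / 0.024798

doubling time ≈ 27.95 years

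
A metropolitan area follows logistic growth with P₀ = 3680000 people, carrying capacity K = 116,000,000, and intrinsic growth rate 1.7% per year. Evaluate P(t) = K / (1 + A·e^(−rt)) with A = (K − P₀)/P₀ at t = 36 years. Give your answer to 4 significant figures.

A = (116000000 − 3680000)/3680000 = 30.52174
P(36) = 116000000 / (1 + 30.52174·e^(−0.017·36)) = 116000000 / (1 + 30.52174·0.542265)
= 116000000 / 17.55088 ≈ 6609355.73

≈ 6,609,000 people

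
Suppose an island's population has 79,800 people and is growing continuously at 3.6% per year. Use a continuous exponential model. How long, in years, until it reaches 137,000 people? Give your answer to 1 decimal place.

t ≈ 15.0 years

137000 = 79800 · e^(0.036·t)
t = ln(137000/79800) / 0.036 = ln(1.71679) / 0.036 = 0.54046 / 0.036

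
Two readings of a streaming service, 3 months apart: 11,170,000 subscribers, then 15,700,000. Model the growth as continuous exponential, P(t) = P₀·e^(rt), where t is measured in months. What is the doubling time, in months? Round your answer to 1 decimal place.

r = ln(15700000/11170000) / 3 = ln(1.40555) / 3 ≈ 0.113476 per month
doubling time = ln 2 / |r| = 0.69315 / 0.113476

doubling time ≈ 6.1 months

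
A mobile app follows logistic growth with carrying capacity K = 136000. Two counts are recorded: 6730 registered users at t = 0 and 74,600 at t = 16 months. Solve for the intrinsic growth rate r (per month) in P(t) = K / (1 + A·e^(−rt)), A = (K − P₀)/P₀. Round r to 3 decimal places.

r ≈ 0.197 per month

A = (136000 − 6730)/6730 = 19.20802
74600 = 136000/(1 + 19.20802·e^(−r·16)) → e^(−16r) = (1.82306 − 1)/19.20802 = 0.04285
r = −ln(0.04285)/16 = 3.15006/16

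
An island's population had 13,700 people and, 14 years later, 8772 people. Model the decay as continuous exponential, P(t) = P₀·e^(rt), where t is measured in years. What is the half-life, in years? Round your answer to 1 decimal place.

half-life ≈ 21.8 years

r = ln(8772/13700) / 14 = ln(0.64029) / 14 ≈ -0.031845 per year
half-life = ln 2 / |r| = 0.69315 / 0.031845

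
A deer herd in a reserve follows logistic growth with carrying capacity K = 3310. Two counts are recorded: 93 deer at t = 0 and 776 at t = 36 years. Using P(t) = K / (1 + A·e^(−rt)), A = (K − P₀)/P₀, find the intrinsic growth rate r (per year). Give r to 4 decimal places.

A = (3310 − 93)/93 = 34.5914
776 = 3310/(1 + 34.5914·e^(−r·36)) → e^(−36r) = (4.26546 − 1)/34.5914 = 0.094401
r = −ln(0.094401)/36 = 2.3602/36

r ≈ 0.0656 per year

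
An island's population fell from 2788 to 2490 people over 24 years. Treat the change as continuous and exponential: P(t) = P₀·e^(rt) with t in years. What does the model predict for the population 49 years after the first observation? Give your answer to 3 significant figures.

≈ 2,210 people

r = ln(2490/2788) / 24 ≈ -0.00471 per year
P(49) = 2788 · e^(-0.00471·49) = 2788 · 0.7939 ≈ 2213.4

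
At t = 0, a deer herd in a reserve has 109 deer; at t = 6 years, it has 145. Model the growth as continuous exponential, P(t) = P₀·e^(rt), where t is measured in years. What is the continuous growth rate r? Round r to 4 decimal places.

145 = 109 · e^(r·6)
e^(6r) = 145/109 = 1.33028
r = ln(1.33028) / 6 = 0.28539 / 6

r ≈ 0.0476 per year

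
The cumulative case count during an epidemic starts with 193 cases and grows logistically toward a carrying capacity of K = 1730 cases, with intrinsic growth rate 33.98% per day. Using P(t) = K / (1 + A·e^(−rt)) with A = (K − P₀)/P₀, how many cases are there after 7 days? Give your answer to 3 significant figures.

A = (1730 − 193)/193 = 7.96373
P(7) = 1730 / (1 + 7.96373·e^(−0.3398·7)) = 1730 / (1 + 7.96373·0.09268)
= 1730 / 1.73808 ≈ 995.35

≈ 995 cases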